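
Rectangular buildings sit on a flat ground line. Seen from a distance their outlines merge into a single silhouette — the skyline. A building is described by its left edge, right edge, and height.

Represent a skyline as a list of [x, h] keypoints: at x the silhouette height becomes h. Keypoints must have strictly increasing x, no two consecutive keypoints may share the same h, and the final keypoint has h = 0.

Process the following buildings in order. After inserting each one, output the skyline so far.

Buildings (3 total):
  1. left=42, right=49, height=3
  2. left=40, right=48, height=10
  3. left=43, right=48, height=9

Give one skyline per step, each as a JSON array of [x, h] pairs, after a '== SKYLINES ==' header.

== SKYLINES ==
[[42,3],[49,0]]
[[40,10],[48,3],[49,0]]
[[40,10],[48,3],[49,0]]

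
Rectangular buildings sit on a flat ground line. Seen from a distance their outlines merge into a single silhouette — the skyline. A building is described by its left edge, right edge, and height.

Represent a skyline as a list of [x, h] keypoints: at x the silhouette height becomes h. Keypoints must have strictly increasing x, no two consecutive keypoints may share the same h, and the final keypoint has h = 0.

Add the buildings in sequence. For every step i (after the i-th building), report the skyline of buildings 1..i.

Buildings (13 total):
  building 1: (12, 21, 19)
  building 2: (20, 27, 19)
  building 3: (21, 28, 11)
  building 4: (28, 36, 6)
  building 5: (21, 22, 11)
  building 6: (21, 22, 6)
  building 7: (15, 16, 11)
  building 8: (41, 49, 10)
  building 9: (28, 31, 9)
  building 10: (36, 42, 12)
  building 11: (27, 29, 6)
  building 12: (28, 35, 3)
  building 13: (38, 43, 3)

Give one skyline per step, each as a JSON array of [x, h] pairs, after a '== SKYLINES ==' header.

== SKYLINES ==
[[12,19],[21,0]]
[[12,19],[27,0]]
[[12,19],[27,11],[28,0]]
[[12,19],[27,11],[28,6],[36,0]]
[[12,19],[27,11],[28,6],[36,0]]
[[12,19],[27,11],[28,6],[36,0]]
[[12,19],[27,11],[28,6],[36,0]]
[[12,19],[27,11],[28,6],[36,0],[41,10],[49,0]]
[[12,19],[27,11],[28,9],[31,6],[36,0],[41,10],[49,0]]
[[12,19],[27,11],[28,9],[31,6],[36,12],[42,10],[49,0]]
[[12,19],[27,11],[28,9],[31,6],[36,12],[42,10],[49,0]]
[[12,19],[27,11],[28,9],[31,6],[36,12],[42,10],[49,0]]
[[12,19],[27,11],[28,9],[31,6],[36,12],[42,10],[49,0]]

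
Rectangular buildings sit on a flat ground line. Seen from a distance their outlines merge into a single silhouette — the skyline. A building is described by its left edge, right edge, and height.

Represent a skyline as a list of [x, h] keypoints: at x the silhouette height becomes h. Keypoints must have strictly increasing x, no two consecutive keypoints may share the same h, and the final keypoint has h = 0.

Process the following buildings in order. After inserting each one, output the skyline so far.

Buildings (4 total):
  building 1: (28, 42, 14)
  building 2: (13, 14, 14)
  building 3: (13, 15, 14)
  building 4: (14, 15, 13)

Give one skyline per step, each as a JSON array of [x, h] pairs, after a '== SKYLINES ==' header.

== SKYLINES ==
[[28,14],[42,0]]
[[13,14],[14,0],[28,14],[42,0]]
[[13,14],[15,0],[28,14],[42,0]]
[[13,14],[15,0],[28,14],[42,0]]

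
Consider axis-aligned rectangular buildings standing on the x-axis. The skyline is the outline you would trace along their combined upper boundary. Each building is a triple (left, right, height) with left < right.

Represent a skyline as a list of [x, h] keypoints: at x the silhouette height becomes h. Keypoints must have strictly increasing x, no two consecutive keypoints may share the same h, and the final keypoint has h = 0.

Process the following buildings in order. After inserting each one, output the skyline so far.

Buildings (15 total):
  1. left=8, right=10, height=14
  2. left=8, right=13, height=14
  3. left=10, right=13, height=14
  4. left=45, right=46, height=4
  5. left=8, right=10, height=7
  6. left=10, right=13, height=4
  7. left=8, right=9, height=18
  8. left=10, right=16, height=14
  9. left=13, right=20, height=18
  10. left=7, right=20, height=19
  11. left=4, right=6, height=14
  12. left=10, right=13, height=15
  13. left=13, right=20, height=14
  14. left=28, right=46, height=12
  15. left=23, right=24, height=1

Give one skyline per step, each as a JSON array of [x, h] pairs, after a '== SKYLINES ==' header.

== SKYLINES ==
[[8,14],[10,0]]
[[8,14],[13,0]]
[[8,14],[13,0]]
[[8,14],[13,0],[45,4],[46,0]]
[[8,14],[13,0],[45,4],[46,0]]
[[8,14],[13,0],[45,4],[46,0]]
[[8,18],[9,14],[13,0],[45,4],[46,0]]
[[8,18],[9,14],[16,0],[45,4],[46,0]]
[[8,18],[9,14],[13,18],[20,0],[45,4],[46,0]]
[[7,19],[20,0],[45,4],[46,0]]
[[4,14],[6,0],[7,19],[20,0],[45,4],[46,0]]
[[4,14],[6,0],[7,19],[20,0],[45,4],[46,0]]
[[4,14],[6,0],[7,19],[20,0],[45,4],[46,0]]
[[4,14],[6,0],[7,19],[20,0],[28,12],[46,0]]
[[4,14],[6,0],[7,19],[20,0],[23,1],[24,0],[28,12],[46,0]]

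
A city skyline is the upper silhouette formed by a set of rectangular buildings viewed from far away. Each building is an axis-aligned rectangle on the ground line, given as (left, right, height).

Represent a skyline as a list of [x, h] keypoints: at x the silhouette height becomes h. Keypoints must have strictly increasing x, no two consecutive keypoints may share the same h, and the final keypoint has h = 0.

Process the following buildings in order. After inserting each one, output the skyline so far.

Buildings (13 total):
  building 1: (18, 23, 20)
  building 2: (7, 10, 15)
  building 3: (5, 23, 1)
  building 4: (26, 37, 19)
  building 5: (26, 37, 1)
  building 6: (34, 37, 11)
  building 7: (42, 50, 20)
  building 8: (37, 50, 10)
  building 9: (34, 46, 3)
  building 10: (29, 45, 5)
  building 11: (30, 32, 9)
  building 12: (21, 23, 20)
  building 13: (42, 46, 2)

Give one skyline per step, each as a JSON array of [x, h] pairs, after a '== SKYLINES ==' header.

== SKYLINES ==
[[18,20],[23,0]]
[[7,15],[10,0],[18,20],[23,0]]
[[5,1],[7,15],[10,1],[18,20],[23,0]]
[[5,1],[7,15],[10,1],[18,20],[23,0],[26,19],[37,0]]
[[5,1],[7,15],[10,1],[18,20],[23,0],[26,19],[37,0]]
[[5,1],[7,15],[10,1],[18,20],[23,0],[26,19],[37,0]]
[[5,1],[7,15],[10,1],[18,20],[23,0],[26,19],[37,0],[42,20],[50,0]]
[[5,1],[7,15],[10,1],[18,20],[23,0],[26,19],[37,10],[42,20],[50,0]]
[[5,1],[7,15],[10,1],[18,20],[23,0],[26,19],[37,10],[42,20],[50,0]]
[[5,1],[7,15],[10,1],[18,20],[23,0],[26,19],[37,10],[42,20],[50,0]]
[[5,1],[7,15],[10,1],[18,20],[23,0],[26,19],[37,10],[42,20],[50,0]]
[[5,1],[7,15],[10,1],[18,20],[23,0],[26,19],[37,10],[42,20],[50,0]]
[[5,1],[7,15],[10,1],[18,20],[23,0],[26,19],[37,10],[42,20],[50,0]]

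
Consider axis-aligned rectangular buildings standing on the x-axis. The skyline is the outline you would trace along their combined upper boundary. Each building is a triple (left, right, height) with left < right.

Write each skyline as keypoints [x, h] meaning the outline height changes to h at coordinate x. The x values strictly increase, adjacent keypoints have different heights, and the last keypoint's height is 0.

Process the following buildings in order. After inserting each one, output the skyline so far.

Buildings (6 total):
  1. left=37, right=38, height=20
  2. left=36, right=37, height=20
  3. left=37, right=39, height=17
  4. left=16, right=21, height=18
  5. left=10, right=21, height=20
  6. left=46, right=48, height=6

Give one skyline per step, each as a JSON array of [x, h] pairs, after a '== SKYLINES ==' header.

== SKYLINES ==
[[37,20],[38,0]]
[[36,20],[38,0]]
[[36,20],[38,17],[39,0]]
[[16,18],[21,0],[36,20],[38,17],[39,0]]
[[10,20],[21,0],[36,20],[38,17],[39,0]]
[[10,20],[21,0],[36,20],[38,17],[39,0],[46,6],[48,0]]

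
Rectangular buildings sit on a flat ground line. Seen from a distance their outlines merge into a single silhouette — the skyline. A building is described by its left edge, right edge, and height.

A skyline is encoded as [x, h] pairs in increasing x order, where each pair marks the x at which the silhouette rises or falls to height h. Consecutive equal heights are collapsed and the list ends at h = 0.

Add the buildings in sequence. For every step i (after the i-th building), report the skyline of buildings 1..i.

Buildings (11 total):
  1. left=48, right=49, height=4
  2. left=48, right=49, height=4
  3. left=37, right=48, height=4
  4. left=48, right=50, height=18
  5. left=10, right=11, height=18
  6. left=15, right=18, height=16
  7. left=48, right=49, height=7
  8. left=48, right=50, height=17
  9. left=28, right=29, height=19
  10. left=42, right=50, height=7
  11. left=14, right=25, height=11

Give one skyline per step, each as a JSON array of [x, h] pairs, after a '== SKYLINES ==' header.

== SKYLINES ==
[[48,4],[49,0]]
[[48,4],[49,0]]
[[37,4],[49,0]]
[[37,4],[48,18],[50,0]]
[[10,18],[11,0],[37,4],[48,18],[50,0]]
[[10,18],[11,0],[15,16],[18,0],[37,4],[48,18],[50,0]]
[[10,18],[11,0],[15,16],[18,0],[37,4],[48,18],[50,0]]
[[10,18],[11,0],[15,16],[18,0],[37,4],[48,18],[50,0]]
[[10,18],[11,0],[15,16],[18,0],[28,19],[29,0],[37,4],[48,18],[50,0]]
[[10,18],[11,0],[15,16],[18,0],[28,19],[29,0],[37,4],[42,7],[48,18],[50,0]]
[[10,18],[11,0],[14,11],[15,16],[18,11],[25,0],[28,19],[29,0],[37,4],[42,7],[48,18],[50,0]]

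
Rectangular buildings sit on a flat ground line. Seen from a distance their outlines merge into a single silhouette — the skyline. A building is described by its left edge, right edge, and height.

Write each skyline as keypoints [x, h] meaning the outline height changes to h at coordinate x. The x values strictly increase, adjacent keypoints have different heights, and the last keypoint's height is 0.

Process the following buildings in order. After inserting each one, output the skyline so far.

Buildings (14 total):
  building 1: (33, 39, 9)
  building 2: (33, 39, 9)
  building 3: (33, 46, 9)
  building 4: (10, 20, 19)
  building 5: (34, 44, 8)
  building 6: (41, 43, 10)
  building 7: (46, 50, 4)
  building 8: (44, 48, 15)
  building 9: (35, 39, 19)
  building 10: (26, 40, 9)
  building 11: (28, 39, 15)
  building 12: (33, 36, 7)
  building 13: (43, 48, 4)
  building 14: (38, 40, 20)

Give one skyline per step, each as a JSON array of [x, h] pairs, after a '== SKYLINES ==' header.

== SKYLINES ==
[[33,9],[39,0]]
[[33,9],[39,0]]
[[33,9],[46,0]]
[[10,19],[20,0],[33,9],[46,0]]
[[10,19],[20,0],[33,9],[46,0]]
[[10,19],[20,0],[33,9],[41,10],[43,9],[46,0]]
[[10,19],[20,0],[33,9],[41,10],[43,9],[46,4],[50,0]]
[[10,19],[20,0],[33,9],[41,10],[43,9],[44,15],[48,4],[50,0]]
[[10,19],[20,0],[33,9],[35,19],[39,9],[41,10],[43,9],[44,15],[48,4],[50,0]]
[[10,19],[20,0],[26,9],[35,19],[39,9],[41,10],[43,9],[44,15],[48,4],[50,0]]
[[10,19],[20,0],[26,9],[28,15],[35,19],[39,9],[41,10],[43,9],[44,15],[48,4],[50,0]]
[[10,19],[20,0],[26,9],[28,15],[35,19],[39,9],[41,10],[43,9],[44,15],[48,4],[50,0]]
[[10,19],[20,0],[26,9],[28,15],[35,19],[39,9],[41,10],[43,9],[44,15],[48,4],[50,0]]
[[10,19],[20,0],[26,9],[28,15],[35,19],[38,20],[40,9],[41,10],[43,9],[44,15],[48,4],[50,0]]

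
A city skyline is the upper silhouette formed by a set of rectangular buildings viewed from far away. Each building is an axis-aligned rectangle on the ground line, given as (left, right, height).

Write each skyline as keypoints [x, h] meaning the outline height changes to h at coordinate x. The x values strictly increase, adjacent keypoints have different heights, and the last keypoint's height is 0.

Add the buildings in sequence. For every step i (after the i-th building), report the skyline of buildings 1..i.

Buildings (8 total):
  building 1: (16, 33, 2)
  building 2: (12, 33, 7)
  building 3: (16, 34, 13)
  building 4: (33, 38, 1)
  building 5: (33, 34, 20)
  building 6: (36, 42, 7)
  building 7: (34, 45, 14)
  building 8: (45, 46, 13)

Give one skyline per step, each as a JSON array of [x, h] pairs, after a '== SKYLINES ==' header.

== SKYLINES ==
[[16,2],[33,0]]
[[12,7],[33,0]]
[[12,7],[16,13],[34,0]]
[[12,7],[16,13],[34,1],[38,0]]
[[12,7],[16,13],[33,20],[34,1],[38,0]]
[[12,7],[16,13],[33,20],[34,1],[36,7],[42,0]]
[[12,7],[16,13],[33,20],[34,14],[45,0]]
[[12,7],[16,13],[33,20],[34,14],[45,13],[46,0]]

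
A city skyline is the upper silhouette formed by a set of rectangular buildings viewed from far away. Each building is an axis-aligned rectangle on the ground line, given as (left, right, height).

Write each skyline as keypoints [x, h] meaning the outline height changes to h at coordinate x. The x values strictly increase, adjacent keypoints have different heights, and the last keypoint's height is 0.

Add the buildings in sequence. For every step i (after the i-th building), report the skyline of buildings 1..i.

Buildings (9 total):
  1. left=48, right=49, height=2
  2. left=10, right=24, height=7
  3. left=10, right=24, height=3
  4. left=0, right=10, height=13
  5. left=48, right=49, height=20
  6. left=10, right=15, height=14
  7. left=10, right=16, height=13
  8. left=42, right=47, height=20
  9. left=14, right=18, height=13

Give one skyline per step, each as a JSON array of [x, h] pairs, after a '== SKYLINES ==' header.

== SKYLINES ==
[[48,2],[49,0]]
[[10,7],[24,0],[48,2],[49,0]]
[[10,7],[24,0],[48,2],[49,0]]
[[0,13],[10,7],[24,0],[48,2],[49,0]]
[[0,13],[10,7],[24,0],[48,20],[49,0]]
[[0,13],[10,14],[15,7],[24,0],[48,20],[49,0]]
[[0,13],[10,14],[15,13],[16,7],[24,0],[48,20],[49,0]]
[[0,13],[10,14],[15,13],[16,7],[24,0],[42,20],[47,0],[48,20],[49,0]]
[[0,13],[10,14],[15,13],[18,7],[24,0],[42,20],[47,0],[48,20],[49,0]]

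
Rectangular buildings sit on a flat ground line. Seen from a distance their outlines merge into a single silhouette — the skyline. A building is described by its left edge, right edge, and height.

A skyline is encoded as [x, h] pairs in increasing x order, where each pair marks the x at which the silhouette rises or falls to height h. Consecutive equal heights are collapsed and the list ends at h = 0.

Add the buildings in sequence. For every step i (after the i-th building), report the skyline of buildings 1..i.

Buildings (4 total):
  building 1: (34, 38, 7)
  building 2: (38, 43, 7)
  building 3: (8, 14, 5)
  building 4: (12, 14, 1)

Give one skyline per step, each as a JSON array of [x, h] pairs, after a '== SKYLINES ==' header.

== SKYLINES ==
[[34,7],[38,0]]
[[34,7],[43,0]]
[[8,5],[14,0],[34,7],[43,0]]
[[8,5],[14,0],[34,7],[43,0]]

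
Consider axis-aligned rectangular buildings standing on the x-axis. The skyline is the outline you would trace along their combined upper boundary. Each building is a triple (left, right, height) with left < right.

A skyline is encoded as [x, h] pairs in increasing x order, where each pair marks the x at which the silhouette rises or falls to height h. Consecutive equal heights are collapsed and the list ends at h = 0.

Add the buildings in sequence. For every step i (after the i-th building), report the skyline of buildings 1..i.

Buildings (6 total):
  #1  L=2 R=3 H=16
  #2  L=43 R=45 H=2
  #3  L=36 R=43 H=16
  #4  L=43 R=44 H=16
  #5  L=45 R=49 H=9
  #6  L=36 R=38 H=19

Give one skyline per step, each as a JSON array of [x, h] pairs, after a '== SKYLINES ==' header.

== SKYLINES ==
[[2,16],[3,0]]
[[2,16],[3,0],[43,2],[45,0]]
[[2,16],[3,0],[36,16],[43,2],[45,0]]
[[2,16],[3,0],[36,16],[44,2],[45,0]]
[[2,16],[3,0],[36,16],[44,2],[45,9],[49,0]]
[[2,16],[3,0],[36,19],[38,16],[44,2],[45,9],[49,0]]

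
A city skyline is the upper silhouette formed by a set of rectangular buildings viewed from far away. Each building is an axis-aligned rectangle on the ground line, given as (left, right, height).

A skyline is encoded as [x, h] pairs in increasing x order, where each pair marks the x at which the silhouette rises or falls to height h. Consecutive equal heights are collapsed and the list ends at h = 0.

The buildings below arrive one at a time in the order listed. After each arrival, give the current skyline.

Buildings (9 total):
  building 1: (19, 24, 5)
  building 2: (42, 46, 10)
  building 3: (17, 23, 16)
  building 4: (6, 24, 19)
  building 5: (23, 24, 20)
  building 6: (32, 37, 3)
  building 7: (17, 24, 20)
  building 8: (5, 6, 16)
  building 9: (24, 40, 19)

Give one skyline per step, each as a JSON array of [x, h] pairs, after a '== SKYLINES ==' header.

== SKYLINES ==
[[19,5],[24,0]]
[[19,5],[24,0],[42,10],[46,0]]
[[17,16],[23,5],[24,0],[42,10],[46,0]]
[[6,19],[24,0],[42,10],[46,0]]
[[6,19],[23,20],[24,0],[42,10],[46,0]]
[[6,19],[23,20],[24,0],[32,3],[37,0],[42,10],[46,0]]
[[6,19],[17,20],[24,0],[32,3],[37,0],[42,10],[46,0]]
[[5,16],[6,19],[17,20],[24,0],[32,3],[37,0],[42,10],[46,0]]
[[5,16],[6,19],[17,20],[24,19],[40,0],[42,10],[46,0]]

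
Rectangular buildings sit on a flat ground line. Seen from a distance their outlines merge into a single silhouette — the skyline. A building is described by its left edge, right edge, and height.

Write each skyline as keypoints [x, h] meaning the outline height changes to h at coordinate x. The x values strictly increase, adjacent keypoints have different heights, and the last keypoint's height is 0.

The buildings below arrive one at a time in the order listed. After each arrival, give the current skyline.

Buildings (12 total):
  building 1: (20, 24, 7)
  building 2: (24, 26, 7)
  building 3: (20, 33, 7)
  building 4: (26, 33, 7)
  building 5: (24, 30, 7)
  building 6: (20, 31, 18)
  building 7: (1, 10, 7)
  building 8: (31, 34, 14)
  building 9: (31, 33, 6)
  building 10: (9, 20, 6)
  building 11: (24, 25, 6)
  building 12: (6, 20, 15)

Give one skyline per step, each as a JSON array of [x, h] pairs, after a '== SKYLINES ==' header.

== SKYLINES ==
[[20,7],[24,0]]
[[20,7],[26,0]]
[[20,7],[33,0]]
[[20,7],[33,0]]
[[20,7],[33,0]]
[[20,18],[31,7],[33,0]]
[[1,7],[10,0],[20,18],[31,7],[33,0]]
[[1,7],[10,0],[20,18],[31,14],[34,0]]
[[1,7],[10,0],[20,18],[31,14],[34,0]]
[[1,7],[10,6],[20,18],[31,14],[34,0]]
[[1,7],[10,6],[20,18],[31,14],[34,0]]
[[1,7],[6,15],[20,18],[31,14],[34,0]]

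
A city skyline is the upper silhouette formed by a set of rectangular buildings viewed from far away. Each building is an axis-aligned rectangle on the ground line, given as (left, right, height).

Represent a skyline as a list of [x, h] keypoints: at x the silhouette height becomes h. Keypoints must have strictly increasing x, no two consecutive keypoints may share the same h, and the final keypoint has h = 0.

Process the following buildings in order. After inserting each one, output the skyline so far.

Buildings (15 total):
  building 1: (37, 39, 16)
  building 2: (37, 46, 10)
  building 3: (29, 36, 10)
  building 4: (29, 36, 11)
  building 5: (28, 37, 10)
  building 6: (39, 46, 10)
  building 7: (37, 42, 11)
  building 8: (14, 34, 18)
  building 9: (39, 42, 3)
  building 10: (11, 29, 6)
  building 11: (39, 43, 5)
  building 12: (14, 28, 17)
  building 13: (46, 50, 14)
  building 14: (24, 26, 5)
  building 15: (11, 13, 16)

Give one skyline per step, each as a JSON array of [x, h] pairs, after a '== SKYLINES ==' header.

== SKYLINES ==
[[37,16],[39,0]]
[[37,16],[39,10],[46,0]]
[[29,10],[36,0],[37,16],[39,10],[46,0]]
[[29,11],[36,0],[37,16],[39,10],[46,0]]
[[28,10],[29,11],[36,10],[37,16],[39,10],[46,0]]
[[28,10],[29,11],[36,10],[37,16],[39,10],[46,0]]
[[28,10],[29,11],[36,10],[37,16],[39,11],[42,10],[46,0]]
[[14,18],[34,11],[36,10],[37,16],[39,11],[42,10],[46,0]]
[[14,18],[34,11],[36,10],[37,16],[39,11],[42,10],[46,0]]
[[11,6],[14,18],[34,11],[36,10],[37,16],[39,11],[42,10],[46,0]]
[[11,6],[14,18],[34,11],[36,10],[37,16],[39,11],[42,10],[46,0]]
[[11,6],[14,18],[34,11],[36,10],[37,16],[39,11],[42,10],[46,0]]
[[11,6],[14,18],[34,11],[36,10],[37,16],[39,11],[42,10],[46,14],[50,0]]
[[11,6],[14,18],[34,11],[36,10],[37,16],[39,11],[42,10],[46,14],[50,0]]
[[11,16],[13,6],[14,18],[34,11],[36,10],[37,16],[39,11],[42,10],[46,14],[50,0]]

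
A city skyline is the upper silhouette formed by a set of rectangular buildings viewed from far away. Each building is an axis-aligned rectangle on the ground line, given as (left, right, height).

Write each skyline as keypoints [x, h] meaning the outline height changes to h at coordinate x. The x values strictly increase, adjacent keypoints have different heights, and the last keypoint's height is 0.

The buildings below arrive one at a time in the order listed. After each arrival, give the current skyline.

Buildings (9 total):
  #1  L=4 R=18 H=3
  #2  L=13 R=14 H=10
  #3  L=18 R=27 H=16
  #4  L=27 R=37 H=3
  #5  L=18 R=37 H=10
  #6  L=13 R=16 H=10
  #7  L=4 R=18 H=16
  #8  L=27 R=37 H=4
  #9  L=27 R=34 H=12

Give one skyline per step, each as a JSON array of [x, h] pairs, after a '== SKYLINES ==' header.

== SKYLINES ==
[[4,3],[18,0]]
[[4,3],[13,10],[14,3],[18,0]]
[[4,3],[13,10],[14,3],[18,16],[27,0]]
[[4,3],[13,10],[14,3],[18,16],[27,3],[37,0]]
[[4,3],[13,10],[14,3],[18,16],[27,10],[37,0]]
[[4,3],[13,10],[16,3],[18,16],[27,10],[37,0]]
[[4,16],[27,10],[37,0]]
[[4,16],[27,10],[37,0]]
[[4,16],[27,12],[34,10],[37,0]]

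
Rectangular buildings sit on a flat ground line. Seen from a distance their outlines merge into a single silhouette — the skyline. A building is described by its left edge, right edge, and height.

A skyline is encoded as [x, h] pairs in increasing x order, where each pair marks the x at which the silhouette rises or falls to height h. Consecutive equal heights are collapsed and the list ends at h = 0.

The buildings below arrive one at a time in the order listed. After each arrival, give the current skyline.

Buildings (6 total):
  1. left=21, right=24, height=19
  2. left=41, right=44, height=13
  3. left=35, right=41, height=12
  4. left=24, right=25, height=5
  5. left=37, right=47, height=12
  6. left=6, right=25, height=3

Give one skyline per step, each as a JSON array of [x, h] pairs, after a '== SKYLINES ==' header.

== SKYLINES ==
[[21,19],[24,0]]
[[21,19],[24,0],[41,13],[44,0]]
[[21,19],[24,0],[35,12],[41,13],[44,0]]
[[21,19],[24,5],[25,0],[35,12],[41,13],[44,0]]
[[21,19],[24,5],[25,0],[35,12],[41,13],[44,12],[47,0]]
[[6,3],[21,19],[24,5],[25,0],[35,12],[41,13],[44,12],[47,0]]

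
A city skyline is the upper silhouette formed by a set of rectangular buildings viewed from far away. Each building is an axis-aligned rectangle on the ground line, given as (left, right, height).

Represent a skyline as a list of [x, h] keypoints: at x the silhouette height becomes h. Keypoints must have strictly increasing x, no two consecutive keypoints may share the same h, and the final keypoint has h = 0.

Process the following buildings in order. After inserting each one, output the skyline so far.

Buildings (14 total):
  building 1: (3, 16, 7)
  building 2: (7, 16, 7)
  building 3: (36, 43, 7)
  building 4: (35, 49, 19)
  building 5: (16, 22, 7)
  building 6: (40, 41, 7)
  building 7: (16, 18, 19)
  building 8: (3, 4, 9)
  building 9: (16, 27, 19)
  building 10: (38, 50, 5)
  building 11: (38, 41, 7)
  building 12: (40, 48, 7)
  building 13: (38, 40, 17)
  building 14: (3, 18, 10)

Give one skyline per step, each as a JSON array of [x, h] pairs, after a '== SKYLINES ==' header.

== SKYLINES ==
[[3,7],[16,0]]
[[3,7],[16,0]]
[[3,7],[16,0],[36,7],[43,0]]
[[3,7],[16,0],[35,19],[49,0]]
[[3,7],[22,0],[35,19],[49,0]]
[[3,7],[22,0],[35,19],[49,0]]
[[3,7],[16,19],[18,7],[22,0],[35,19],[49,0]]
[[3,9],[4,7],[16,19],[18,7],[22,0],[35,19],[49,0]]
[[3,9],[4,7],[16,19],[27,0],[35,19],[49,0]]
[[3,9],[4,7],[16,19],[27,0],[35,19],[49,5],[50,0]]
[[3,9],[4,7],[16,19],[27,0],[35,19],[49,5],[50,0]]
[[3,9],[4,7],[16,19],[27,0],[35,19],[49,5],[50,0]]
[[3,9],[4,7],[16,19],[27,0],[35,19],[49,5],[50,0]]
[[3,10],[16,19],[27,0],[35,19],[49,5],[50,0]]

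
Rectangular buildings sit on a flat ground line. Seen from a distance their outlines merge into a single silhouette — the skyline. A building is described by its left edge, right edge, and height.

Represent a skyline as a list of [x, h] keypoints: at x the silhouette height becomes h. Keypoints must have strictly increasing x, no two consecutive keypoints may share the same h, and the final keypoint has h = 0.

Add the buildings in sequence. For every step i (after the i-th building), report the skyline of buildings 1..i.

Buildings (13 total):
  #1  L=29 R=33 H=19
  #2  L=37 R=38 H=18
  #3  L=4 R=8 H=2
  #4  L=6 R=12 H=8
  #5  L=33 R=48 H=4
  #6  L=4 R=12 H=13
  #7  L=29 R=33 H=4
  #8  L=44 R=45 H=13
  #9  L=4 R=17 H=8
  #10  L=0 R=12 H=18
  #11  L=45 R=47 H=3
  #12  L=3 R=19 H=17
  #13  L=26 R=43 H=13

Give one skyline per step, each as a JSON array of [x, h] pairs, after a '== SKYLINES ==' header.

== SKYLINES ==
[[29,19],[33,0]]
[[29,19],[33,0],[37,18],[38,0]]
[[4,2],[8,0],[29,19],[33,0],[37,18],[38,0]]
[[4,2],[6,8],[12,0],[29,19],[33,0],[37,18],[38,0]]
[[4,2],[6,8],[12,0],[29,19],[33,4],[37,18],[38,4],[48,0]]
[[4,13],[12,0],[29,19],[33,4],[37,18],[38,4],[48,0]]
[[4,13],[12,0],[29,19],[33,4],[37,18],[38,4],[48,0]]
[[4,13],[12,0],[29,19],[33,4],[37,18],[38,4],[44,13],[45,4],[48,0]]
[[4,13],[12,8],[17,0],[29,19],[33,4],[37,18],[38,4],[44,13],[45,4],[48,0]]
[[0,18],[12,8],[17,0],[29,19],[33,4],[37,18],[38,4],[44,13],[45,4],[48,0]]
[[0,18],[12,8],[17,0],[29,19],[33,4],[37,18],[38,4],[44,13],[45,4],[48,0]]
[[0,18],[12,17],[19,0],[29,19],[33,4],[37,18],[38,4],[44,13],[45,4],[48,0]]
[[0,18],[12,17],[19,0],[26,13],[29,19],[33,13],[37,18],[38,13],[43,4],[44,13],[45,4],[48,0]]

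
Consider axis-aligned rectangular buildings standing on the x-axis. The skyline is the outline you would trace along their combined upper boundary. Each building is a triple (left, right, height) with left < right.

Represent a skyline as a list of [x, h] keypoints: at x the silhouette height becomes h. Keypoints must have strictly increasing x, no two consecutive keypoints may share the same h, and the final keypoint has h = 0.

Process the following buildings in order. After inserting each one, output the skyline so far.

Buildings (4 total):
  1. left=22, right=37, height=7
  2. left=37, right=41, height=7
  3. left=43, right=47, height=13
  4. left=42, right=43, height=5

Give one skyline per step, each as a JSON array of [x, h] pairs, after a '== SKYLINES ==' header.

== SKYLINES ==
[[22,7],[37,0]]
[[22,7],[41,0]]
[[22,7],[41,0],[43,13],[47,0]]
[[22,7],[41,0],[42,5],[43,13],[47,0]]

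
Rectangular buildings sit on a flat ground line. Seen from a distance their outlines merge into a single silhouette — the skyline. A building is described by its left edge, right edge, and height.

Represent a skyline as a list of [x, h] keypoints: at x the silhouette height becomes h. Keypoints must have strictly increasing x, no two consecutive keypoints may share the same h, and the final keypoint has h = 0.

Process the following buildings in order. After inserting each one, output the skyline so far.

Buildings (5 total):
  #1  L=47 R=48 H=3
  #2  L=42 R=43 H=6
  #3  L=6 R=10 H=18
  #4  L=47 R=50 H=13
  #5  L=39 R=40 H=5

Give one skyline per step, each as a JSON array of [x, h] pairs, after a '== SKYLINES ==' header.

== SKYLINES ==
[[47,3],[48,0]]
[[42,6],[43,0],[47,3],[48,0]]
[[6,18],[10,0],[42,6],[43,0],[47,3],[48,0]]
[[6,18],[10,0],[42,6],[43,0],[47,13],[50,0]]
[[6,18],[10,0],[39,5],[40,0],[42,6],[43,0],[47,13],[50,0]]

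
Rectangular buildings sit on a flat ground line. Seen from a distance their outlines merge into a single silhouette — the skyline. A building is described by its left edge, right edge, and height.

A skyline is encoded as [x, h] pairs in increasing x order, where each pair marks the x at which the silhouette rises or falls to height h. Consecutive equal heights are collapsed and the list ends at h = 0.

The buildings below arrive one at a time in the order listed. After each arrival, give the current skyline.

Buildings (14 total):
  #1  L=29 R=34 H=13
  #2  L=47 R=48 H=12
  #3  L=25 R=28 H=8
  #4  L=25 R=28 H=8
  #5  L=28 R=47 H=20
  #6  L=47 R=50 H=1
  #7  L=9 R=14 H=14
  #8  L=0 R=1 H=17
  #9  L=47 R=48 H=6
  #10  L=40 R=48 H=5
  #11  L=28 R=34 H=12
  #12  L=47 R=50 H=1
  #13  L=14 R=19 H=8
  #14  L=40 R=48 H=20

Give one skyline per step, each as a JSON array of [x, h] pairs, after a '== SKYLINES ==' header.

== SKYLINES ==
[[29,13],[34,0]]
[[29,13],[34,0],[47,12],[48,0]]
[[25,8],[28,0],[29,13],[34,0],[47,12],[48,0]]
[[25,8],[28,0],[29,13],[34,0],[47,12],[48,0]]
[[25,8],[28,20],[47,12],[48,0]]
[[25,8],[28,20],[47,12],[48,1],[50,0]]
[[9,14],[14,0],[25,8],[28,20],[47,12],[48,1],[50,0]]
[[0,17],[1,0],[9,14],[14,0],[25,8],[28,20],[47,12],[48,1],[50,0]]
[[0,17],[1,0],[9,14],[14,0],[25,8],[28,20],[47,12],[48,1],[50,0]]
[[0,17],[1,0],[9,14],[14,0],[25,8],[28,20],[47,12],[48,1],[50,0]]
[[0,17],[1,0],[9,14],[14,0],[25,8],[28,20],[47,12],[48,1],[50,0]]
[[0,17],[1,0],[9,14],[14,0],[25,8],[28,20],[47,12],[48,1],[50,0]]
[[0,17],[1,0],[9,14],[14,8],[19,0],[25,8],[28,20],[47,12],[48,1],[50,0]]
[[0,17],[1,0],[9,14],[14,8],[19,0],[25,8],[28,20],[48,1],[50,0]]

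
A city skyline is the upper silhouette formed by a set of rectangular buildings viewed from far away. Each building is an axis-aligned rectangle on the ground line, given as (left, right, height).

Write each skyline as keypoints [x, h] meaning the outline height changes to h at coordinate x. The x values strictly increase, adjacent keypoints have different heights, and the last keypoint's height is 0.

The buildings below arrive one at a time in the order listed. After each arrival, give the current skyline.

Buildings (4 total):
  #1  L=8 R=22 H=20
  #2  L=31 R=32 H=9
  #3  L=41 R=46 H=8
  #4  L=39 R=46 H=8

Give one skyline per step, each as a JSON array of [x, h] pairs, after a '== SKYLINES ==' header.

== SKYLINES ==
[[8,20],[22,0]]
[[8,20],[22,0],[31,9],[32,0]]
[[8,20],[22,0],[31,9],[32,0],[41,8],[46,0]]
[[8,20],[22,0],[31,9],[32,0],[39,8],[46,0]]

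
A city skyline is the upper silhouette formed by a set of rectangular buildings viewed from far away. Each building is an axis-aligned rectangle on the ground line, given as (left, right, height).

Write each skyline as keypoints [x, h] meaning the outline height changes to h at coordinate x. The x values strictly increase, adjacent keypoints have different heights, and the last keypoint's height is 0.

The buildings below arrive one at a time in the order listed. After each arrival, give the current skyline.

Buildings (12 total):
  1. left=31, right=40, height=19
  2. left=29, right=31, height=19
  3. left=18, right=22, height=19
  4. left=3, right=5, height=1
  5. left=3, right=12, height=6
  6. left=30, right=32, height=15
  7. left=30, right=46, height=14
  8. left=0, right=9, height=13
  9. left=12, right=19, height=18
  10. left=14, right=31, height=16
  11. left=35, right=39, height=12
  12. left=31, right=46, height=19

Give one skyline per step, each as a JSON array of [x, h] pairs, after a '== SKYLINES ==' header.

== SKYLINES ==
[[31,19],[40,0]]
[[29,19],[40,0]]
[[18,19],[22,0],[29,19],[40,0]]
[[3,1],[5,0],[18,19],[22,0],[29,19],[40,0]]
[[3,6],[12,0],[18,19],[22,0],[29,19],[40,0]]
[[3,6],[12,0],[18,19],[22,0],[29,19],[40,0]]
[[3,6],[12,0],[18,19],[22,0],[29,19],[40,14],[46,0]]
[[0,13],[9,6],[12,0],[18,19],[22,0],[29,19],[40,14],[46,0]]
[[0,13],[9,6],[12,18],[18,19],[22,0],[29,19],[40,14],[46,0]]
[[0,13],[9,6],[12,18],[18,19],[22,16],[29,19],[40,14],[46,0]]
[[0,13],[9,6],[12,18],[18,19],[22,16],[29,19],[40,14],[46,0]]
[[0,13],[9,6],[12,18],[18,19],[22,16],[29,19],[46,0]]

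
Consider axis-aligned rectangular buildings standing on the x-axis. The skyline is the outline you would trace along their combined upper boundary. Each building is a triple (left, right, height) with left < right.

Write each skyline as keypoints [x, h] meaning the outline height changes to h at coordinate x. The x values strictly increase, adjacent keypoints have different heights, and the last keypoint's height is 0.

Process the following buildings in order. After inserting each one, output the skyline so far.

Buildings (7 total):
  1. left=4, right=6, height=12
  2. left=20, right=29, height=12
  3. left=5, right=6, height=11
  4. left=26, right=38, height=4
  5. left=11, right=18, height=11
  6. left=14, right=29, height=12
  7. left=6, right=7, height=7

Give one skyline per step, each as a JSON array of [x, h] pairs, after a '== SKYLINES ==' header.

== SKYLINES ==
[[4,12],[6,0]]
[[4,12],[6,0],[20,12],[29,0]]
[[4,12],[6,0],[20,12],[29,0]]
[[4,12],[6,0],[20,12],[29,4],[38,0]]
[[4,12],[6,0],[11,11],[18,0],[20,12],[29,4],[38,0]]
[[4,12],[6,0],[11,11],[14,12],[29,4],[38,0]]
[[4,12],[6,7],[7,0],[11,11],[14,12],[29,4],[38,0]]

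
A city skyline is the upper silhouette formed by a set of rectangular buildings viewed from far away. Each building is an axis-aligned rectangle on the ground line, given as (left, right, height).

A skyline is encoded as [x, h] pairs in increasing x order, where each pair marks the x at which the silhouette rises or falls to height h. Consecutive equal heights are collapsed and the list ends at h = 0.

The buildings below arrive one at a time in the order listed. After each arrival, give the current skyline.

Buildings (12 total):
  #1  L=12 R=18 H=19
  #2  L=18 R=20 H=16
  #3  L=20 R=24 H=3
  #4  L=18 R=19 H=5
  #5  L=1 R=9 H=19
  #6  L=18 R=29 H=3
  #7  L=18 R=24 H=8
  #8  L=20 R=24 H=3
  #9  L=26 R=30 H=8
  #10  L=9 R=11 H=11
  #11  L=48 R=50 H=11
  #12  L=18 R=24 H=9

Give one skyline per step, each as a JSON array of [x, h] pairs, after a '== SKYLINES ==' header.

== SKYLINES ==
[[12,19],[18,0]]
[[12,19],[18,16],[20,0]]
[[12,19],[18,16],[20,3],[24,0]]
[[12,19],[18,16],[20,3],[24,0]]
[[1,19],[9,0],[12,19],[18,16],[20,3],[24,0]]
[[1,19],[9,0],[12,19],[18,16],[20,3],[29,0]]
[[1,19],[9,0],[12,19],[18,16],[20,8],[24,3],[29,0]]
[[1,19],[9,0],[12,19],[18,16],[20,8],[24,3],[29,0]]
[[1,19],[9,0],[12,19],[18,16],[20,8],[24,3],[26,8],[30,0]]
[[1,19],[9,11],[11,0],[12,19],[18,16],[20,8],[24,3],[26,8],[30,0]]
[[1,19],[9,11],[11,0],[12,19],[18,16],[20,8],[24,3],[26,8],[30,0],[48,11],[50,0]]
[[1,19],[9,11],[11,0],[12,19],[18,16],[20,9],[24,3],[26,8],[30,0],[48,11],[50,0]]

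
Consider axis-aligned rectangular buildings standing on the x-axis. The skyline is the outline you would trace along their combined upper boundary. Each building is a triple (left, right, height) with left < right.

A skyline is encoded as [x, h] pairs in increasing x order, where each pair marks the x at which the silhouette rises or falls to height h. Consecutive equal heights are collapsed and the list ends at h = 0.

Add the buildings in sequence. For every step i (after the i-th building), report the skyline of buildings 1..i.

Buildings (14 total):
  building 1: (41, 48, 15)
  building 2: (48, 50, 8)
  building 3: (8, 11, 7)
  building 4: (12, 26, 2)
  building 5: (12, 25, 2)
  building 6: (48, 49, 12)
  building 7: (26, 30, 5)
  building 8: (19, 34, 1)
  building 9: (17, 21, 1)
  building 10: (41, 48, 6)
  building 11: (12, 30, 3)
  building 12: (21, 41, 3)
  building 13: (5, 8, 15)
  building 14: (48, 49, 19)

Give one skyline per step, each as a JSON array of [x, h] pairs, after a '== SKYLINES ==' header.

== SKYLINES ==
[[41,15],[48,0]]
[[41,15],[48,8],[50,0]]
[[8,7],[11,0],[41,15],[48,8],[50,0]]
[[8,7],[11,0],[12,2],[26,0],[41,15],[48,8],[50,0]]
[[8,7],[11,0],[12,2],[26,0],[41,15],[48,8],[50,0]]
[[8,7],[11,0],[12,2],[26,0],[41,15],[48,12],[49,8],[50,0]]
[[8,7],[11,0],[12,2],[26,5],[30,0],[41,15],[48,12],[49,8],[50,0]]
[[8,7],[11,0],[12,2],[26,5],[30,1],[34,0],[41,15],[48,12],[49,8],[50,0]]
[[8,7],[11,0],[12,2],[26,5],[30,1],[34,0],[41,15],[48,12],[49,8],[50,0]]
[[8,7],[11,0],[12,2],[26,5],[30,1],[34,0],[41,15],[48,12],[49,8],[50,0]]
[[8,7],[11,0],[12,3],[26,5],[30,1],[34,0],[41,15],[48,12],[49,8],[50,0]]
[[8,7],[11,0],[12,3],[26,5],[30,3],[41,15],[48,12],[49,8],[50,0]]
[[5,15],[8,7],[11,0],[12,3],[26,5],[30,3],[41,15],[48,12],[49,8],[50,0]]
[[5,15],[8,7],[11,0],[12,3],[26,5],[30,3],[41,15],[48,19],[49,8],[50,0]]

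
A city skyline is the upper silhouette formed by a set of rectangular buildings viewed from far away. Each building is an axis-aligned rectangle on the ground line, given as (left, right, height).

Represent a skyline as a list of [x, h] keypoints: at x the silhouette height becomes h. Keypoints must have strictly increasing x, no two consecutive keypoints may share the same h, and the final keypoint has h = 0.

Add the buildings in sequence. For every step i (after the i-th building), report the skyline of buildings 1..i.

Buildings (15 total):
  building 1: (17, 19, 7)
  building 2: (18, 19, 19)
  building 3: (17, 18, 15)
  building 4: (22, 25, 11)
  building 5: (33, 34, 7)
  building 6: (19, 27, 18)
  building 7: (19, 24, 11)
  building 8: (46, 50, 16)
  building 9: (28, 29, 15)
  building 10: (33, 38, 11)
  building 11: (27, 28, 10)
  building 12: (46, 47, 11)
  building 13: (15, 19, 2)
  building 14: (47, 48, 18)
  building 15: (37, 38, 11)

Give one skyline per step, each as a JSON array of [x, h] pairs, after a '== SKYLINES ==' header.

== SKYLINES ==
[[17,7],[19,0]]
[[17,7],[18,19],[19,0]]
[[17,15],[18,19],[19,0]]
[[17,15],[18,19],[19,0],[22,11],[25,0]]
[[17,15],[18,19],[19,0],[22,11],[25,0],[33,7],[34,0]]
[[17,15],[18,19],[19,18],[27,0],[33,7],[34,0]]
[[17,15],[18,19],[19,18],[27,0],[33,7],[34,0]]
[[17,15],[18,19],[19,18],[27,0],[33,7],[34,0],[46,16],[50,0]]
[[17,15],[18,19],[19,18],[27,0],[28,15],[29,0],[33,7],[34,0],[46,16],[50,0]]
[[17,15],[18,19],[19,18],[27,0],[28,15],[29,0],[33,11],[38,0],[46,16],[50,0]]
[[17,15],[18,19],[19,18],[27,10],[28,15],[29,0],[33,11],[38,0],[46,16],[50,0]]
[[17,15],[18,19],[19,18],[27,10],[28,15],[29,0],[33,11],[38,0],[46,16],[50,0]]
[[15,2],[17,15],[18,19],[19,18],[27,10],[28,15],[29,0],[33,11],[38,0],[46,16],[50,0]]
[[15,2],[17,15],[18,19],[19,18],[27,10],[28,15],[29,0],[33,11],[38,0],[46,16],[47,18],[48,16],[50,0]]
[[15,2],[17,15],[18,19],[19,18],[27,10],[28,15],[29,0],[33,11],[38,0],[46,16],[47,18],[48,16],[50,0]]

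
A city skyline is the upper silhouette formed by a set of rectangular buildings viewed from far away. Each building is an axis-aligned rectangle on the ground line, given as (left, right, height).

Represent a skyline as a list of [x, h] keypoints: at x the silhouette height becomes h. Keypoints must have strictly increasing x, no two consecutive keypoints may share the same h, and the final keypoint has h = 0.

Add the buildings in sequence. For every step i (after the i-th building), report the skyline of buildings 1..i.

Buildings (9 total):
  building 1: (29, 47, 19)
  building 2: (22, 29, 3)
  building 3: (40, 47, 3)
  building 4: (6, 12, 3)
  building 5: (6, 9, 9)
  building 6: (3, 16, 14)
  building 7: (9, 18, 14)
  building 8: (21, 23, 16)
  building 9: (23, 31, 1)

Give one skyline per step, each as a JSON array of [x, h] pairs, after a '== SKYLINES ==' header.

== SKYLINES ==
[[29,19],[47,0]]
[[22,3],[29,19],[47,0]]
[[22,3],[29,19],[47,0]]
[[6,3],[12,0],[22,3],[29,19],[47,0]]
[[6,9],[9,3],[12,0],[22,3],[29,19],[47,0]]
[[3,14],[16,0],[22,3],[29,19],[47,0]]
[[3,14],[18,0],[22,3],[29,19],[47,0]]
[[3,14],[18,0],[21,16],[23,3],[29,19],[47,0]]
[[3,14],[18,0],[21,16],[23,3],[29,19],[47,0]]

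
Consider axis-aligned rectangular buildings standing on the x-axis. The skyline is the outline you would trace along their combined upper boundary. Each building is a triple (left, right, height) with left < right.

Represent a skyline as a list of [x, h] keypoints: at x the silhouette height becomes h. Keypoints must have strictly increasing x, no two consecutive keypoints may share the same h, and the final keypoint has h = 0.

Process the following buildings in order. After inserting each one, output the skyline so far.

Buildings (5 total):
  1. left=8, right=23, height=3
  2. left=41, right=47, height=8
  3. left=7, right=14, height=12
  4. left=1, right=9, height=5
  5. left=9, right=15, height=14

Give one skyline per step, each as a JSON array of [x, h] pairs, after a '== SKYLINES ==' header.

== SKYLINES ==
[[8,3],[23,0]]
[[8,3],[23,0],[41,8],[47,0]]
[[7,12],[14,3],[23,0],[41,8],[47,0]]
[[1,5],[7,12],[14,3],[23,0],[41,8],[47,0]]
[[1,5],[7,12],[9,14],[15,3],[23,0],[41,8],[47,0]]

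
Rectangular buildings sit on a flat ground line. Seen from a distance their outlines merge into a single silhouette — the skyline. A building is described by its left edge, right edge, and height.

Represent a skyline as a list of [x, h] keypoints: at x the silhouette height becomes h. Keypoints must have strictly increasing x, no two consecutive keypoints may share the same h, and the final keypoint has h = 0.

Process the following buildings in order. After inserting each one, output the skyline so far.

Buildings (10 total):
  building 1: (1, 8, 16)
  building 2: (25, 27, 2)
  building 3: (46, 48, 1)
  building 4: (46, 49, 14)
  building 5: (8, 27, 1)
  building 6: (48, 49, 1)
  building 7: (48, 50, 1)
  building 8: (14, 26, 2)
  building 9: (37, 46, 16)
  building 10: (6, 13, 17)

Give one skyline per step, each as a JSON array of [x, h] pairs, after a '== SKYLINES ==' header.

== SKYLINES ==
[[1,16],[8,0]]
[[1,16],[8,0],[25,2],[27,0]]
[[1,16],[8,0],[25,2],[27,0],[46,1],[48,0]]
[[1,16],[8,0],[25,2],[27,0],[46,14],[49,0]]
[[1,16],[8,1],[25,2],[27,0],[46,14],[49,0]]
[[1,16],[8,1],[25,2],[27,0],[46,14],[49,0]]
[[1,16],[8,1],[25,2],[27,0],[46,14],[49,1],[50,0]]
[[1,16],[8,1],[14,2],[27,0],[46,14],[49,1],[50,0]]
[[1,16],[8,1],[14,2],[27,0],[37,16],[46,14],[49,1],[50,0]]
[[1,16],[6,17],[13,1],[14,2],[27,0],[37,16],[46,14],[49,1],[50,0]]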